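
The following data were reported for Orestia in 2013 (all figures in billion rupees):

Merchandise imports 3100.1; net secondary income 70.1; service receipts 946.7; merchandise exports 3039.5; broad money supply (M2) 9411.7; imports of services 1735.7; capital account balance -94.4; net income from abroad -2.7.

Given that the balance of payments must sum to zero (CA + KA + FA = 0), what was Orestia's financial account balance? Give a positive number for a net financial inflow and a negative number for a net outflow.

876.6

Goods balance = 3039.5 - 3100.1 = -60.6
Services balance = 946.7 - 1735.7 = -789.0
Trade balance (goods + services) = -60.6 + (-789.0) = -849.6
Net primary income = -2.7
Net secondary income = 70.1
Current account = -849.6 + (-2.7) + 70.1 = -782.2
Financial account = -(-782.2 + (-94.4)) = 876.6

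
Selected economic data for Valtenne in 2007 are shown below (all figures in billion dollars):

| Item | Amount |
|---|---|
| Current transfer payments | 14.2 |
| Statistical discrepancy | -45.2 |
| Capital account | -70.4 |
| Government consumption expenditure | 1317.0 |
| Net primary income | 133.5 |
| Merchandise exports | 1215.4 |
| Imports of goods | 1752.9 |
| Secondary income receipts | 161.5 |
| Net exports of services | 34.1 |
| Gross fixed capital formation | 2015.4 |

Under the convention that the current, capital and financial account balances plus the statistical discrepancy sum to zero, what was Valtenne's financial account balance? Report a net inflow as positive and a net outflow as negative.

Goods balance = 1215.4 - 1752.9 = -537.5
Services balance = 34.1
Trade balance (goods + services) = -537.5 + 34.1 = -503.4
Net primary income = 133.5
Net secondary income = 161.5 - 14.2 = 147.3
Current account = -503.4 + 133.5 + 147.3 = -222.6
Financial account = -(-222.6 + (-70.4) + (-45.2)) = 338.2

338.2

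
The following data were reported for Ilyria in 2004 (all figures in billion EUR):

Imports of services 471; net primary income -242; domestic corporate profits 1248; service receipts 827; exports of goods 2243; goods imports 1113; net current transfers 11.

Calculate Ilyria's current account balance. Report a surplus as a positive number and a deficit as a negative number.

Goods balance = 2243 - 1113 = 1130
Services balance = 827 - 471 = 356
Trade balance (goods + services) = 1130 + 356 = 1486
Net primary income = -242
Net secondary income = 11
Current account = 1486 + (-242) + 11 = 1255

1255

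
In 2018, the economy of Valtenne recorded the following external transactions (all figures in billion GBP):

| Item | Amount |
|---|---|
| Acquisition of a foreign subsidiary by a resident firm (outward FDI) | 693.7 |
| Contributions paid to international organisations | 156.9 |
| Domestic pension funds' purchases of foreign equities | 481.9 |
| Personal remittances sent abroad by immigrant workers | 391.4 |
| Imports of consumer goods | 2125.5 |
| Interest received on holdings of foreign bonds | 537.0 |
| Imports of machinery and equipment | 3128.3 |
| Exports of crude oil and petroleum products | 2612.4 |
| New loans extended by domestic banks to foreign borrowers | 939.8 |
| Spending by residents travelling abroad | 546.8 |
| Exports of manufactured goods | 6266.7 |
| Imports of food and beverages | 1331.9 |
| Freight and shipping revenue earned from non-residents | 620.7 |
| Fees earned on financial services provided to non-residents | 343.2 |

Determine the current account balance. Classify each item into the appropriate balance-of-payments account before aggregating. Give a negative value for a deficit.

2699.2

Goods: -1331.9 + 6266.7 - 3128.3 - 2125.5 + 2612.4 = 2293.4
Services: -546.8 + 620.7 + 343.2 = 417.1
Primary income: 537.0
Secondary income: -156.9 - 391.4 = -548.3
Current account = 2293.4 + 417.1 + 537.0 + (-548.3) = 2699.2
(Excluded from the current account — financial account: acquisition of a foreign subsidiary by a resident firm (outward FDI) 693.7, domestic pension funds' purchases of foreign equities 481.9, new loans extended by domestic banks to foreign borrowers 939.8.)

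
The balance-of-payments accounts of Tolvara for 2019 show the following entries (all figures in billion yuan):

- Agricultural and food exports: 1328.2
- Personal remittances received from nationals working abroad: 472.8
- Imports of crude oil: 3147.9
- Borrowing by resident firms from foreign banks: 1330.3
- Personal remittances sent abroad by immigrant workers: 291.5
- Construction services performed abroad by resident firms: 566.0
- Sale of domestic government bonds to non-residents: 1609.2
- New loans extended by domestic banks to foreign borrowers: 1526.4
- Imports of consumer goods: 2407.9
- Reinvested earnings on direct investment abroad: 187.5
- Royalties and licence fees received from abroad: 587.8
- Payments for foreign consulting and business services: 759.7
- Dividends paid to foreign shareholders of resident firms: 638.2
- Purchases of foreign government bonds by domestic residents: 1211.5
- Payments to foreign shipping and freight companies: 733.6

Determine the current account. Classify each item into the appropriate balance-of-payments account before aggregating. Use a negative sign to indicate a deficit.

Goods: -2407.9 - 3147.9 + 1328.2 = -4227.6
Services: 566.0 - 733.6 - 759.7 + 587.8 = -339.5
Primary income: -638.2 + 187.5 = -450.7
Secondary income: 472.8 - 291.5 = 181.3
Current account = (-4227.6) + (-339.5) + (-450.7) + 181.3 = -4836.5
(Excluded from the current account — financial account: borrowing by resident firms from foreign banks 1330.3, sale of domestic government bonds to non-residents 1609.2, new loans extended by domestic banks to foreign borrowers 1526.4, purchases of foreign government bonds by domestic residents 1211.5.)

-4836.5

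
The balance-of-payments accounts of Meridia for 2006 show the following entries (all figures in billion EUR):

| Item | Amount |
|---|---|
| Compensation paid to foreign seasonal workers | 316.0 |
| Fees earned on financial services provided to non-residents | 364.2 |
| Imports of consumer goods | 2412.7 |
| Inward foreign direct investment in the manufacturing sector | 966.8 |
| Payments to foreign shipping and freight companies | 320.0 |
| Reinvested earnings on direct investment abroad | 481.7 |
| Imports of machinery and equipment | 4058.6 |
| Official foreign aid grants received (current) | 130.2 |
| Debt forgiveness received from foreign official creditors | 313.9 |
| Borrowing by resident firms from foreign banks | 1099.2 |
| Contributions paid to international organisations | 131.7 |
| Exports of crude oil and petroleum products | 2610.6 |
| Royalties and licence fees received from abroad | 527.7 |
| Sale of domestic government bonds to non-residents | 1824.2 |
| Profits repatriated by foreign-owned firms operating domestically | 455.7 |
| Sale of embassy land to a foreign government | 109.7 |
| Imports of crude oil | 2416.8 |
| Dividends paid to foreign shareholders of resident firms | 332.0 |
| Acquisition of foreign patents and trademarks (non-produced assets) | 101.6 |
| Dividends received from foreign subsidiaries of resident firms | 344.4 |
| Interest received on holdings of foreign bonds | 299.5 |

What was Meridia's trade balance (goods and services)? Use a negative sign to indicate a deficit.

Goods: -2416.8 - 4058.6 + 2610.6 - 2412.7 = -6277.5
Services: 527.7 + 364.2 - 320.0 = 571.9
Trade balance = -6277.5 + 571.9 = -5705.6
(Excluded from the trade balance — primary income: compensation paid to foreign seasonal workers 316.0, reinvested earnings on direct investment abroad 481.7, profits repatriated by foreign-owned firms operating domestically 455.7, dividends paid to foreign shareholders of resident firms 332.0, dividends received from foreign subsidiaries of resident firms 344.4, interest received on holdings of foreign bonds 299.5; financial account: inward foreign direct investment in the manufacturing sector 966.8, borrowing by resident firms from foreign banks 1099.2, sale of domestic government bonds to non-residents 1824.2; secondary income: official foreign aid grants received (current) 130.2, contributions paid to international organisations 131.7; capital account: debt forgiveness received from foreign official creditors 313.9, sale of embassy land to a foreign government 109.7, acquisition of foreign patents and trademarks (non-produced assets) 101.6.)

-5705.6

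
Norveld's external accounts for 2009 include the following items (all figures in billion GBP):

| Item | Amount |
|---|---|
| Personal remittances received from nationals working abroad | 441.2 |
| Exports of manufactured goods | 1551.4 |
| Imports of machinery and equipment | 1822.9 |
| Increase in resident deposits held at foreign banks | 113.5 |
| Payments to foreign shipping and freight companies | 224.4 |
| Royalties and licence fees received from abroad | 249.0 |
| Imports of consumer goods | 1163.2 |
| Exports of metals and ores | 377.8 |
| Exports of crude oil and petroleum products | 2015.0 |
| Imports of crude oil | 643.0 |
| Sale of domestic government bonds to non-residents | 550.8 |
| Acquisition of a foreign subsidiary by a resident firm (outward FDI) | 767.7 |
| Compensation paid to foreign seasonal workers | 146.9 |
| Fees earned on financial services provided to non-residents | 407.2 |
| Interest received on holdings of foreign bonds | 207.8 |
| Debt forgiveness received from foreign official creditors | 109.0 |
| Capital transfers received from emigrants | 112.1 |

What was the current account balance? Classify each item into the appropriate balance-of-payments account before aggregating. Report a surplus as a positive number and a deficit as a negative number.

1249.0

Goods: 377.8 - 1163.2 - 643.0 + 2015.0 + 1551.4 - 1822.9 = 315.1
Services: 249.0 - 224.4 + 407.2 = 431.8
Primary income: -146.9 + 207.8 = 60.9
Secondary income: 441.2
Current account = 315.1 + 431.8 + 60.9 + 441.2 = 1249.0
(Excluded from the current account — financial account: increase in resident deposits held at foreign banks 113.5, sale of domestic government bonds to non-residents 550.8, acquisition of a foreign subsidiary by a resident firm (outward FDI) 767.7; capital account: debt forgiveness received from foreign official creditors 109.0, capital transfers received from emigrants 112.1.)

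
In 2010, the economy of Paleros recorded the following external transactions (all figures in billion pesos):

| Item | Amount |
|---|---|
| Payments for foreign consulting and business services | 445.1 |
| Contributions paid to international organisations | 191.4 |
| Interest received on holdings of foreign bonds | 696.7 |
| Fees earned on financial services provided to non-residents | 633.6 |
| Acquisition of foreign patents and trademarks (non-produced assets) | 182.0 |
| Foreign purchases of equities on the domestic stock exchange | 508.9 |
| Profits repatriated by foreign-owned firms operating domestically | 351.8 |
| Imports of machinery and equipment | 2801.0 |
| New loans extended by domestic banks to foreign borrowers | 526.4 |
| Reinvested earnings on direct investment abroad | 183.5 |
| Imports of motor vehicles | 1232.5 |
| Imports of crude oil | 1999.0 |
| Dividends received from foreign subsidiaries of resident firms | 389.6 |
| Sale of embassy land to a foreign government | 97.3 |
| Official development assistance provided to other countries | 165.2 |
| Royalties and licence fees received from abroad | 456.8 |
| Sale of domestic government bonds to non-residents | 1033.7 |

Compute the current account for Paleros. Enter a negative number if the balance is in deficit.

Goods: -1999.0 - 1232.5 - 2801.0 = -6032.5
Services: -445.1 + 633.6 + 456.8 = 645.3
Primary income: 389.6 + 183.5 - 351.8 + 696.7 = 918.0
Secondary income: -191.4 - 165.2 = -356.6
Current account = (-6032.5) + 645.3 + 918.0 + (-356.6) = -4825.8
(Excluded from the current account — capital account: acquisition of foreign patents and trademarks (non-produced assets) 182.0, sale of embassy land to a foreign government 97.3; financial account: foreign purchases of equities on the domestic stock exchange 508.9, new loans extended by domestic banks to foreign borrowers 526.4, sale of domestic government bonds to non-residents 1033.7.)

-4825.8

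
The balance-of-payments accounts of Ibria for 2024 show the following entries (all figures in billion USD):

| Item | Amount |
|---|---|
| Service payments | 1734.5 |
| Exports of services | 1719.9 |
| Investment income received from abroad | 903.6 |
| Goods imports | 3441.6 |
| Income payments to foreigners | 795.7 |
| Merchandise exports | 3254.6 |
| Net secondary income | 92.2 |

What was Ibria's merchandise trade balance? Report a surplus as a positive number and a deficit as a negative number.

-187.0

Goods balance = 3254.6 - 3441.6 = -187.0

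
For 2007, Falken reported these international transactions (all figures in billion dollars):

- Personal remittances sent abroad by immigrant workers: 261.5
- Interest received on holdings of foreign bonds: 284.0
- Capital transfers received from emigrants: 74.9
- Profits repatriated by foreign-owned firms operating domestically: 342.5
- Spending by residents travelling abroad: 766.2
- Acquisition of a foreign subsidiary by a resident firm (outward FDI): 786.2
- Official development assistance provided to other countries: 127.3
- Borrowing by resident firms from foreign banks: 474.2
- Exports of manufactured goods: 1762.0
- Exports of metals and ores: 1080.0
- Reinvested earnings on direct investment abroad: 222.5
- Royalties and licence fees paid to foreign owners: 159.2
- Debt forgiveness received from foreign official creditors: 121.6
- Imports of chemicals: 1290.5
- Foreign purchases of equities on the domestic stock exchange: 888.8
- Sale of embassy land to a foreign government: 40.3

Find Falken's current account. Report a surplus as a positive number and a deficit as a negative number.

401.3

Goods: -1290.5 + 1080.0 + 1762.0 = 1551.5
Services: -159.2 - 766.2 = -925.4
Primary income: 222.5 + 284.0 - 342.5 = 164.0
Secondary income: -127.3 - 261.5 = -388.8
Current account = 1551.5 + (-925.4) + 164.0 + (-388.8) = 401.3
(Excluded from the current account — capital account: capital transfers received from emigrants 74.9, debt forgiveness received from foreign official creditors 121.6, sale of embassy land to a foreign government 40.3; financial account: acquisition of a foreign subsidiary by a resident firm (outward FDI) 786.2, borrowing by resident firms from foreign banks 474.2, foreign purchases of equities on the domestic stock exchange 888.8.)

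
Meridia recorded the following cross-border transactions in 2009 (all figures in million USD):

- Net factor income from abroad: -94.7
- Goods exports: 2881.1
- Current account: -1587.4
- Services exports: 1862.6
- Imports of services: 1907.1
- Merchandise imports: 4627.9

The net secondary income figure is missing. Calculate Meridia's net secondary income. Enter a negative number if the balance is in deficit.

298.6

Current account = goods balance + services balance + net primary income + net secondary income
Sum of the known components = -1886.0
Net secondary income = CA - (known components) = -1587.4 - (-1886.0) = 298.6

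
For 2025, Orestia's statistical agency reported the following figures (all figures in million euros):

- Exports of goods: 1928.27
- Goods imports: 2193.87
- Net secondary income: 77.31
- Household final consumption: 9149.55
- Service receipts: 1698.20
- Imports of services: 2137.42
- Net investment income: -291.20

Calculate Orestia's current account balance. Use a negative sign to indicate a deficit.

Goods balance = 1928.27 - 2193.87 = -265.60
Services balance = 1698.20 - 2137.42 = -439.22
Trade balance (goods + services) = -265.60 + (-439.22) = -704.82
Net primary income = -291.20
Net secondary income = 77.31
Current account = -704.82 + (-291.20) + 77.31 = -918.71

-918.71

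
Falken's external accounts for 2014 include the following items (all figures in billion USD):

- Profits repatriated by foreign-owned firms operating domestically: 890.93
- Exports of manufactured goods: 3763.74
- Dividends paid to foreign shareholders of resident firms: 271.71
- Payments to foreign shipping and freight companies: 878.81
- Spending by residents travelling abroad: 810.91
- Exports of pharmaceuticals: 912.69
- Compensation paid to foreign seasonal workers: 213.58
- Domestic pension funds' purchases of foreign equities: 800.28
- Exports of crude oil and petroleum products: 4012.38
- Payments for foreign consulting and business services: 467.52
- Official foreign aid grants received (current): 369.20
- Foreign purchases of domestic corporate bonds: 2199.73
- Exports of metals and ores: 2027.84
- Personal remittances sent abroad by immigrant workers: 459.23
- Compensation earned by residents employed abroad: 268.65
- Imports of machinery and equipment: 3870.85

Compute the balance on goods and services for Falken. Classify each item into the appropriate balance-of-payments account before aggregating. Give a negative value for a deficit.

4688.56

Goods: 912.69 + 2027.84 + 3763.74 + 4012.38 - 3870.85 = 6845.80
Services: -878.81 - 810.91 - 467.52 = -2157.24
Trade balance = 6845.80 + (-2157.24) = 4688.56
(Excluded from the trade balance — primary income: profits repatriated by foreign-owned firms operating domestically 890.93, dividends paid to foreign shareholders of resident firms 271.71, compensation paid to foreign seasonal workers 213.58, compensation earned by residents employed abroad 268.65; financial account: domestic pension funds' purchases of foreign equities 800.28, foreign purchases of domestic corporate bonds 2199.73; secondary income: official foreign aid grants received (current) 369.20, personal remittances sent abroad by immigrant workers 459.23.)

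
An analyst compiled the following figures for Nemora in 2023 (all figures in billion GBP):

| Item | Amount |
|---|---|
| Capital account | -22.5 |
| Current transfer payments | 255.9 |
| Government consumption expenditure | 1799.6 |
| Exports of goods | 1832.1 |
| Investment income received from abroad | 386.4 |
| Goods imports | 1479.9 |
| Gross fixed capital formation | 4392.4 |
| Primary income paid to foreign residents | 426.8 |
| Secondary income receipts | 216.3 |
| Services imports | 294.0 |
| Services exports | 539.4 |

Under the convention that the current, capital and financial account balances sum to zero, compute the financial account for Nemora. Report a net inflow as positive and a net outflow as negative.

-495.1

Goods balance = 1832.1 - 1479.9 = 352.2
Services balance = 539.4 - 294.0 = 245.4
Trade balance (goods + services) = 352.2 + 245.4 = 597.6
Net primary income = 386.4 - 426.8 = -40.4
Net secondary income = 216.3 - 255.9 = -39.6
Current account = 597.6 + (-40.4) + (-39.6) = 517.6
Financial account = -(517.6 + (-22.5)) = -495.1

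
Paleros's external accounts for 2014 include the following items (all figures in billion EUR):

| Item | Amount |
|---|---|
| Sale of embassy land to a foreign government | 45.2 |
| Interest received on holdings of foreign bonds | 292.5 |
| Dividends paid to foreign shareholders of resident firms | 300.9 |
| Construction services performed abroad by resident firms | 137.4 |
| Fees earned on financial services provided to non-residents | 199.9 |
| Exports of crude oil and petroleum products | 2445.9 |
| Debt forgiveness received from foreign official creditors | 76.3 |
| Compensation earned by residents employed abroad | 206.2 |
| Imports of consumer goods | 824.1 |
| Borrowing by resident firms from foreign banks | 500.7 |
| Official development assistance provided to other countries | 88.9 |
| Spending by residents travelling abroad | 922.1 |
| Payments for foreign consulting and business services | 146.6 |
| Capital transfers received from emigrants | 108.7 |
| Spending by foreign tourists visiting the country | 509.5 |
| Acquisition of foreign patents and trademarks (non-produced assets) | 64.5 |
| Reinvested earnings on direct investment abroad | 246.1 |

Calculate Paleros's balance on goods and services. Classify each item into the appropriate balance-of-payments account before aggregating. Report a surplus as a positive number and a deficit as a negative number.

Goods: 2445.9 - 824.1 = 1621.8
Services: -922.1 + 509.5 - 146.6 + 199.9 + 137.4 = -221.9
Trade balance = 1621.8 + (-221.9) = 1399.9
(Excluded from the trade balance — capital account: sale of embassy land to a foreign government 45.2, debt forgiveness received from foreign official creditors 76.3, capital transfers received from emigrants 108.7, acquisition of foreign patents and trademarks (non-produced assets) 64.5; primary income: interest received on holdings of foreign bonds 292.5, dividends paid to foreign shareholders of resident firms 300.9, compensation earned by residents employed abroad 206.2, reinvested earnings on direct investment abroad 246.1; financial account: borrowing by resident firms from foreign banks 500.7; secondary income: official development assistance provided to other countries 88.9.)

1399.9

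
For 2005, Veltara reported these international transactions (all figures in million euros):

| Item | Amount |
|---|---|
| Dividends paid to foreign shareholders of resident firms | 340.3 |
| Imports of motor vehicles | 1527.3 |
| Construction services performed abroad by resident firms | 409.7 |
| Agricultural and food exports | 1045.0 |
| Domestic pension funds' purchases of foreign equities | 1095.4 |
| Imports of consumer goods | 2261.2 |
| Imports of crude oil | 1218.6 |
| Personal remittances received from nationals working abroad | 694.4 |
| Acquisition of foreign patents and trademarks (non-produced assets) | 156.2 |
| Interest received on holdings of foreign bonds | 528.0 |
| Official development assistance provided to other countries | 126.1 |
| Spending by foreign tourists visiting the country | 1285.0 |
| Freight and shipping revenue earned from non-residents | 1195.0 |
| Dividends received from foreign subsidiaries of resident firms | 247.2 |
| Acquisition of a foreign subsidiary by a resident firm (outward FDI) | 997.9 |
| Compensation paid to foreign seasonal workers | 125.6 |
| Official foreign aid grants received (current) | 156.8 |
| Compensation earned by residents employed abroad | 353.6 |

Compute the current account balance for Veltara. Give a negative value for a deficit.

Goods: 1045.0 - 2261.2 - 1218.6 - 1527.3 = -3962.1
Services: 409.7 + 1285.0 + 1195.0 = 2889.7
Primary income: 353.6 + 528.0 + 247.2 - 125.6 - 340.3 = 662.9
Secondary income: 156.8 - 126.1 + 694.4 = 725.1
Current account = (-3962.1) + 2889.7 + 662.9 + 725.1 = 315.6
(Excluded from the current account — financial account: domestic pension funds' purchases of foreign equities 1095.4, acquisition of a foreign subsidiary by a resident firm (outward FDI) 997.9; capital account: acquisition of foreign patents and trademarks (non-produced assets) 156.2.)

315.6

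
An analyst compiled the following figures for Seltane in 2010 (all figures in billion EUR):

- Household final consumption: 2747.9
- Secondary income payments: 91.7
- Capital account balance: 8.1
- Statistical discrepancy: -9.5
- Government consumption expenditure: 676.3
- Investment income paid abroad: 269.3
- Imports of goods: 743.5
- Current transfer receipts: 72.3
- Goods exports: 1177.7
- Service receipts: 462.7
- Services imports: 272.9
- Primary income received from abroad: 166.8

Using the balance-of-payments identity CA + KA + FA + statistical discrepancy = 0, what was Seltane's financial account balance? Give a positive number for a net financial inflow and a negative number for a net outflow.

Goods balance = 1177.7 - 743.5 = 434.2
Services balance = 462.7 - 272.9 = 189.8
Trade balance (goods + services) = 434.2 + 189.8 = 624.0
Net primary income = 166.8 - 269.3 = -102.5
Net secondary income = 72.3 - 91.7 = -19.4
Current account = 624.0 + (-102.5) + (-19.4) = 502.1
Financial account = -(502.1 + 8.1 + (-9.5)) = -500.7

-500.7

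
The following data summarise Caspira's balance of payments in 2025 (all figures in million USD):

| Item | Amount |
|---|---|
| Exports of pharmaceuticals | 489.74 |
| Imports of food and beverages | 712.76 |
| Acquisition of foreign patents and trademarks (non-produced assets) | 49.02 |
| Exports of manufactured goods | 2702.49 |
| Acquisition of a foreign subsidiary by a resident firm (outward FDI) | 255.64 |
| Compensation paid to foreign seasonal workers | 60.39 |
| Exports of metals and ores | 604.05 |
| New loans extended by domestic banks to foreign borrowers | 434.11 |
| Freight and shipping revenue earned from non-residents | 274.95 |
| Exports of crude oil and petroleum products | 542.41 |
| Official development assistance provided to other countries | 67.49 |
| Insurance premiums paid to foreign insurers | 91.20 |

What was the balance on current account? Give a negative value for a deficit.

Goods: -712.76 + 2702.49 + 604.05 + 542.41 + 489.74 = 3625.93
Services: 274.95 - 91.20 = 183.75
Primary income: -60.39
Secondary income: -67.49
Current account = 3625.93 + 183.75 + (-60.39) + (-67.49) = 3681.80
(Excluded from the current account — capital account: acquisition of foreign patents and trademarks (non-produced assets) 49.02; financial account: acquisition of a foreign subsidiary by a resident firm (outward FDI) 255.64, new loans extended by domestic banks to foreign borrowers 434.11.)

3681.80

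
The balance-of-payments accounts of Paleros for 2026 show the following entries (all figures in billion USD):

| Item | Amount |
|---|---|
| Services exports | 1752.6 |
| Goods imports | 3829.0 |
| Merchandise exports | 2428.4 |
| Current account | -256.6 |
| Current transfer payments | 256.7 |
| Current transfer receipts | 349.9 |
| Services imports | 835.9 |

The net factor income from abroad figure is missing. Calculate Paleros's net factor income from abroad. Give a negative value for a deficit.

134.1

Current account = goods balance + services balance + net primary income + net secondary income
Sum of the known components = -390.7
Net factor income from abroad = CA - (known components) = -256.6 - (-390.7) = 134.1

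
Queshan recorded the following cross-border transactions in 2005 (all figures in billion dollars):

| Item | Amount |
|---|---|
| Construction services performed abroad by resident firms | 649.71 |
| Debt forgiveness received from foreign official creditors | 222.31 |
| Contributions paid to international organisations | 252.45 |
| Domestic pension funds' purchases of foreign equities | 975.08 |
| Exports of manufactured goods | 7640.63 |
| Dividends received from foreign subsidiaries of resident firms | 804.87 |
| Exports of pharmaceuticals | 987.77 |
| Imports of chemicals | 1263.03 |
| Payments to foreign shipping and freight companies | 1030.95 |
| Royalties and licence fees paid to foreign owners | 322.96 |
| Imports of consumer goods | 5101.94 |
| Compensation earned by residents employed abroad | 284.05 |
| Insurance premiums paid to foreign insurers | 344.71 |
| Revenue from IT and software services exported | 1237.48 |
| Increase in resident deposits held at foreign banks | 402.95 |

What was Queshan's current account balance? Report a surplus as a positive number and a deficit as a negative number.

3288.47

Goods: 7640.63 - 5101.94 - 1263.03 + 987.77 = 2263.43
Services: 649.71 + 1237.48 - 322.96 - 1030.95 - 344.71 = 188.57
Primary income: 804.87 + 284.05 = 1088.92
Secondary income: -252.45
Current account = 2263.43 + 188.57 + 1088.92 + (-252.45) = 3288.47
(Excluded from the current account — capital account: debt forgiveness received from foreign official creditors 222.31; financial account: domestic pension funds' purchases of foreign equities 975.08, increase in resident deposits held at foreign banks 402.95.)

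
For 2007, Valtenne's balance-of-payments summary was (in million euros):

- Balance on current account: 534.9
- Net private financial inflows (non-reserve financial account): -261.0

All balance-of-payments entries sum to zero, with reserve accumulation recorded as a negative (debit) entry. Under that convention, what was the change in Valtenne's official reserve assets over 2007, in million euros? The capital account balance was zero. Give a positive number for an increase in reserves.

273.9

Official reserve transactions balance = -(534.9 + (-261.0)) = -273.9
An accumulation of reserves is recorded as a debit (negative entry), so the change in the stock of reserves is the negative of that balance.
Change in official reserves = -(-273.9) = 273.9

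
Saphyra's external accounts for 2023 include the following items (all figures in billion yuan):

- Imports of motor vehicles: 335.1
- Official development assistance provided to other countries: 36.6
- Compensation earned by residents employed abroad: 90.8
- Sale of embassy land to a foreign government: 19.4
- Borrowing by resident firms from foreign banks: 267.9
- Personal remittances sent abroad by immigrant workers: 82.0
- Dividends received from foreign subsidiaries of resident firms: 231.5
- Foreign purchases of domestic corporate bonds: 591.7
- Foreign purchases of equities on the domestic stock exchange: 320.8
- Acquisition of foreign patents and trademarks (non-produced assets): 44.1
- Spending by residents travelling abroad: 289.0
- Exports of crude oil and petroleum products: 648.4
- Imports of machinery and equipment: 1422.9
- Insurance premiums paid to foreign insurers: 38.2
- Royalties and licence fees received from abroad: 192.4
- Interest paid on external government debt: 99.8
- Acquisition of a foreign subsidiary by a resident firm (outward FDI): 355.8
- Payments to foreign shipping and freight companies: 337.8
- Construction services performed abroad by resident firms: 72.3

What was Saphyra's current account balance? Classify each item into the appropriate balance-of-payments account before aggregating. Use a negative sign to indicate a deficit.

-1406.0

Goods: -335.1 - 1422.9 + 648.4 = -1109.6
Services: -289.0 - 337.8 + 192.4 - 38.2 + 72.3 = -400.3
Primary income: 231.5 - 99.8 + 90.8 = 222.5
Secondary income: -82.0 - 36.6 = -118.6
Current account = (-1109.6) + (-400.3) + 222.5 + (-118.6) = -1406.0
(Excluded from the current account — capital account: sale of embassy land to a foreign government 19.4, acquisition of foreign patents and trademarks (non-produced assets) 44.1; financial account: borrowing by resident firms from foreign banks 267.9, foreign purchases of domestic corporate bonds 591.7, foreign purchases of equities on the domestic stock exchange 320.8, acquisition of a foreign subsidiary by a resident firm (outward FDI) 355.8.)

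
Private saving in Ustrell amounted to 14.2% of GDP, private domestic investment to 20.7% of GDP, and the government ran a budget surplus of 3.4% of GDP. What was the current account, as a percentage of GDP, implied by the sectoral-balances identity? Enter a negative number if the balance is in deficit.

-3.1

By the sectoral-balances identity, CA = (S_private - I) + (T - G).
Private balance = 14.2 - 20.7 = -6.5
Government balance (T - G) = 3.4
CA = -6.5 + 3.4 = -3.1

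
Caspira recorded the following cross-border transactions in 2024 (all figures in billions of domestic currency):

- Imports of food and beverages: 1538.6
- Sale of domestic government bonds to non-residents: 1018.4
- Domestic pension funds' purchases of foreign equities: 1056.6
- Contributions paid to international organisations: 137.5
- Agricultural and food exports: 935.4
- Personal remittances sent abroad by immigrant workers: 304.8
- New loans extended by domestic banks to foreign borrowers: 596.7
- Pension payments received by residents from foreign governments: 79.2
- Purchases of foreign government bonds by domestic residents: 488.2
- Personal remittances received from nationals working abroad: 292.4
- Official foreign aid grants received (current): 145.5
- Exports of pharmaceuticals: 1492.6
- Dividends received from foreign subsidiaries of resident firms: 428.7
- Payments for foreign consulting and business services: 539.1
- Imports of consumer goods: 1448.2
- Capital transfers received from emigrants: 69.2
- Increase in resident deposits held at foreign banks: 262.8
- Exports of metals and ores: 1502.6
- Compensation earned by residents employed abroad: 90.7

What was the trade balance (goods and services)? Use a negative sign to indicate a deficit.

404.7

Goods: 935.4 + 1492.6 + 1502.6 - 1448.2 - 1538.6 = 943.8
Services: -539.1
Trade balance = 943.8 + (-539.1) = 404.7
(Excluded from the trade balance — financial account: sale of domestic government bonds to non-residents 1018.4, domestic pension funds' purchases of foreign equities 1056.6, new loans extended by domestic banks to foreign borrowers 596.7, purchases of foreign government bonds by domestic residents 488.2, increase in resident deposits held at foreign banks 262.8; secondary income: contributions paid to international organisations 137.5, personal remittances sent abroad by immigrant workers 304.8, pension payments received by residents from foreign governments 79.2, personal remittances received from nationals working abroad 292.4, official foreign aid grants received (current) 145.5; primary income: dividends received from foreign subsidiaries of resident firms 428.7, compensation earned by residents employed abroad 90.7; capital account: capital transfers received from emigrants 69.2.)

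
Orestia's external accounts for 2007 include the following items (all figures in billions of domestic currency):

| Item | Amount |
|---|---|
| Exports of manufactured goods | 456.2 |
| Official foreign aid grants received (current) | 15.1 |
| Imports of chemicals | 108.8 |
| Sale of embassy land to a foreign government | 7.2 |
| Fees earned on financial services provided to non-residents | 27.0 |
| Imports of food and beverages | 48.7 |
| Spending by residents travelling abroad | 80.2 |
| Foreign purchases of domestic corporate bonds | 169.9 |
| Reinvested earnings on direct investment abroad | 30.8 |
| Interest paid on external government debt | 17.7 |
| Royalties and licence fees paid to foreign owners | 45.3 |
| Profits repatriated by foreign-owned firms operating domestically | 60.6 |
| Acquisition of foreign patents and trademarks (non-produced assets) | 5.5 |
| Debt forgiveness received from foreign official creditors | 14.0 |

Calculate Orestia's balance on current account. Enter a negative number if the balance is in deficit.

Goods: 456.2 - 48.7 - 108.8 = 298.7
Services: -45.3 - 80.2 + 27.0 = -98.5
Primary income: -60.6 - 17.7 + 30.8 = -47.5
Secondary income: 15.1
Current account = 298.7 + (-98.5) + (-47.5) + 15.1 = 167.8
(Excluded from the current account — capital account: sale of embassy land to a foreign government 7.2, acquisition of foreign patents and trademarks (non-produced assets) 5.5, debt forgiveness received from foreign official creditors 14.0; financial account: foreign purchases of domestic corporate bonds 169.9.)

167.8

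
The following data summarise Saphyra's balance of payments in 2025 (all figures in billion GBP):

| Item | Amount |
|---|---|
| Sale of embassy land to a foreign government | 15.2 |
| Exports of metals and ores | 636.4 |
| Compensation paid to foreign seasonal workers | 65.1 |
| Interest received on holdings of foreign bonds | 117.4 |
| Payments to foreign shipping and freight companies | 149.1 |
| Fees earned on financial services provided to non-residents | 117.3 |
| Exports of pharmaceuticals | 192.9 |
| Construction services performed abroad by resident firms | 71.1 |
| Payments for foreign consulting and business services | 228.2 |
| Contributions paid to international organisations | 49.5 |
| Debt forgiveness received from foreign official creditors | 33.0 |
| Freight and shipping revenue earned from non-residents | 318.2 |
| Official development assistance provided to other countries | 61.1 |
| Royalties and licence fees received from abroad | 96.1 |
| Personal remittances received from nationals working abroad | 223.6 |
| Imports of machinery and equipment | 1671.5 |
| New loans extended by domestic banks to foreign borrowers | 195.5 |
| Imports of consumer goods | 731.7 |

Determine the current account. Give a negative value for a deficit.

-1183.2

Goods: -1671.5 + 636.4 - 731.7 + 192.9 = -1573.9
Services: -228.2 + 71.1 - 149.1 + 117.3 + 318.2 + 96.1 = 225.4
Primary income: 117.4 - 65.1 = 52.3
Secondary income: -61.1 + 223.6 - 49.5 = 113.0
Current account = (-1573.9) + 225.4 + 52.3 + 113.0 = -1183.2
(Excluded from the current account — capital account: sale of embassy land to a foreign government 15.2, debt forgiveness received from foreign official creditors 33.0; financial account: new loans extended by domestic banks to foreign borrowers 195.5.)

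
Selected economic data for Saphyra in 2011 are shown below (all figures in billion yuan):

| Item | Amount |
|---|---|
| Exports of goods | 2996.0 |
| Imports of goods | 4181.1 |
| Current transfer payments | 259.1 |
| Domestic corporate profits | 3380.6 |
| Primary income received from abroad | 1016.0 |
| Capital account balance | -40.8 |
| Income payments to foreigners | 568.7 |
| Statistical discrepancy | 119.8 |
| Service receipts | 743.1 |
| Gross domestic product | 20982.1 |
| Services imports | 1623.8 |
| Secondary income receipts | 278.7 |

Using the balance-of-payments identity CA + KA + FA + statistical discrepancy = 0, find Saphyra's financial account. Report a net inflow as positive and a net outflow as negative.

Goods balance = 2996.0 - 4181.1 = -1185.1
Services balance = 743.1 - 1623.8 = -880.7
Trade balance (goods + services) = -1185.1 + (-880.7) = -2065.8
Net primary income = 1016.0 - 568.7 = 447.3
Net secondary income = 278.7 - 259.1 = 19.6
Current account = -2065.8 + 447.3 + 19.6 = -1598.9
Financial account = -(-1598.9 + (-40.8) + 119.8) = 1519.9

1519.9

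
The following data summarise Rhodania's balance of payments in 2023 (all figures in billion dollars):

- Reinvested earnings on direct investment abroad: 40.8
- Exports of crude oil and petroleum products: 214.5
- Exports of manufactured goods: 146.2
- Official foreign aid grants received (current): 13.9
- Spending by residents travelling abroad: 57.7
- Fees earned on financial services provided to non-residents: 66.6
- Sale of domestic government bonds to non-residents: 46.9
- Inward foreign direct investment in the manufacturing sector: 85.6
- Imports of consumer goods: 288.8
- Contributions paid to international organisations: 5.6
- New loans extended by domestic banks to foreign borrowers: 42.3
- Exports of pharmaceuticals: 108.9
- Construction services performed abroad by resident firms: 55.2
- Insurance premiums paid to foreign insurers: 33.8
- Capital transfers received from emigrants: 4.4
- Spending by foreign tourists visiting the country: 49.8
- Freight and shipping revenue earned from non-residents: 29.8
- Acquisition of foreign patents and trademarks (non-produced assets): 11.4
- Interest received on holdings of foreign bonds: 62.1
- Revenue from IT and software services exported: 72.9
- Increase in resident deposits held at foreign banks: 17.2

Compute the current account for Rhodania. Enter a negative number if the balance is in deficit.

Goods: -288.8 + 146.2 + 214.5 + 108.9 = 180.8
Services: -57.7 + 66.6 + 29.8 + 72.9 + 55.2 + 49.8 - 33.8 = 182.8
Primary income: 40.8 + 62.1 = 102.9
Secondary income: -5.6 + 13.9 = 8.3
Current account = 180.8 + 182.8 + 102.9 + 8.3 = 474.8
(Excluded from the current account — financial account: sale of domestic government bonds to non-residents 46.9, inward foreign direct investment in the manufacturing sector 85.6, new loans extended by domestic banks to foreign borrowers 42.3, increase in resident deposits held at foreign banks 17.2; capital account: capital transfers received from emigrants 4.4, acquisition of foreign patents and trademarks (non-produced assets) 11.4.)

474.8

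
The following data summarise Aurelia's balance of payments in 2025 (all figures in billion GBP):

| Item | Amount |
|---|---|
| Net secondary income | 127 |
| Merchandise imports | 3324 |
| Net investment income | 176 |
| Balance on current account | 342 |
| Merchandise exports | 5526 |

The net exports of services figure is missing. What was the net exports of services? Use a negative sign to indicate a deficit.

Current account = goods balance + services balance + net primary income + net secondary income
Sum of the known components = 2505
Net exports of services = CA - (known components) = 342 - 2505 = -2163

-2163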